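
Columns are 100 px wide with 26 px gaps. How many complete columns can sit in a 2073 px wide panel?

16 columns: 16·100 + 15·26 = 1990 px ≤ 2073.
17 columns: 2116 px > 2073. So 16.

16 columns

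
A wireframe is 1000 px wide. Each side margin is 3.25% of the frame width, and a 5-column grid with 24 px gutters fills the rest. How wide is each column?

Margins: 3.25% × 1000 = 32.5 px each, so content = 1000 − 65 = 935 px.
5 columns + 4 gutters: 5c + 4·24 = 935.
5c = 935 − 96 = 839, so c = 167.8 px.

167.8 px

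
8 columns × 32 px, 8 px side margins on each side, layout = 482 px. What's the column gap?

Take off 16 px of margins, leaving 466 px.
8·32 + 7g = 466 → 7g = 210 → g = 30 px.

30 px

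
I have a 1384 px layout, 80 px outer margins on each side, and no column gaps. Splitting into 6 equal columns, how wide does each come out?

204 px

Take off 160 px of margins, leaving 1224 px.
6c = 1224 → c = 204 px.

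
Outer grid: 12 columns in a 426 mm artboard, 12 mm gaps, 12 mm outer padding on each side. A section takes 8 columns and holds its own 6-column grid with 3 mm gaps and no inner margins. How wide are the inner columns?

Inside the margins: 426 − 24 = 402 mm.
402 − 11·12 = 270; ÷12 gives c = 22.5 mm.
8 columns plus 7 gaps: 180 + 84 = 264 mm.
Subtracting 5 gaps of 3 leaves 249 for 6 columns, so d = 41.5 mm.

41.5 mm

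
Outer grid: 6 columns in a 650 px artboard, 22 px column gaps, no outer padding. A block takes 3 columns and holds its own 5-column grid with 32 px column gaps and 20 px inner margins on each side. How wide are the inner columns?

6c + 5·22 = 650 → 6c = 540 → c = 90 px.
3-column span = 3·90 + 2·22 = 314 px.
Inner content = 314 − 2·20 = 274 px.
Subtracting 4 column gaps of 32 leaves 146 for 5 columns, so d = 29.2 px.

29.2 px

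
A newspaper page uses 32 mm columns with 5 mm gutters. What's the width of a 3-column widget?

106 mm

3 columns plus 2 gutters: 96 + 10 = 106 mm.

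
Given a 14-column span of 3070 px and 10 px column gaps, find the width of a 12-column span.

3070 − 13·10 = 2940; ÷14 gives c = 210 px.
12-column span = 12·210 + 11·10 = 2630 px.

2630 px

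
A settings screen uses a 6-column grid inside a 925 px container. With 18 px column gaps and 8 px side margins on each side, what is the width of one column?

Take off 16 px of margins, leaving 909 px.
6c + 5·18 = 909 → 6c = 819 → c = 136.5 px.

136.5 px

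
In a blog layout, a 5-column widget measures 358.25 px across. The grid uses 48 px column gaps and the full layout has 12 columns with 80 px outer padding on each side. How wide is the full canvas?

358.25 − 4·48 = 166.25; ÷5 gives c = 33.25 px.
Canvas = 2·80 + 12·33.25 + 11·48 = 160 + 399 + 528 = 1087 px.

1087 px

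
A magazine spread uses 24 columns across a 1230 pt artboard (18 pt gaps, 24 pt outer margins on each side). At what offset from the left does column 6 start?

274 pt

Take off 48 pt of margins, leaving 1182 pt.
24c + 23·18 = 1182 → 24c = 768 → c = 32 pt.
Column 6 starts at margin + 5·(column + gutter) = 24 + 5·50 = 274 pt.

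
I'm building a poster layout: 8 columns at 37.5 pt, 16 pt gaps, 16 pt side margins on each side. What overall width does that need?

Adding margins, columns and gutters: 32 + 300 + 112 = 444 pt.

444 pt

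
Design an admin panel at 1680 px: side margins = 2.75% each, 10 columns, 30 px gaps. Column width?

131.76 px

Margins: 2.75% × 1680 = 46.2 px each, so content = 1680 − 92.4 = 1587.6 px.
Subtracting 9 gaps of 30 leaves 1317.6 for 10 columns, so c = 131.76 px.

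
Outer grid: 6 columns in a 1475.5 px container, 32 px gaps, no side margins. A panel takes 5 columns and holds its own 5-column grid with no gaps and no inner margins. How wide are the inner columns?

6 columns + 5 gaps: 6c + 5·32 = 1475.5.
6c = 1475.5 − 160 = 1315.5, so c = 219.25 px.
Span of 5: 5·219.25 + 4·32 = 1096.25 + 128 = 1224.25 px.
5d = 1224.25 → d = 244.85 px.

244.85 px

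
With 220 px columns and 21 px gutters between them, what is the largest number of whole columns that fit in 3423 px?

14 columns

k columns need k·220 + (k−1)·21 = k·241 − 21.
k·241 − 21 ≤ 3423 → k ≤ 3444 / 241 ≈ 14.29, so k = 14.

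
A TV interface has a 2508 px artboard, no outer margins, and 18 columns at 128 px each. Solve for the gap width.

Columns use 2304 px, leaving 204 px across 17 gaps = 12 px each.

12 px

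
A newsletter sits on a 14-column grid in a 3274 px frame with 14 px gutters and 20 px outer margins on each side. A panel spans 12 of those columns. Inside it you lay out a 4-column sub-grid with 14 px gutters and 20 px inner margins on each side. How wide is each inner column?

672 px

Inside the margins: 3274 − 40 = 3234 px.
3234 − 13·14 = 3052; ÷14 gives c = 218 px.
Span of 12: 12·218 + 11·14 = 2616 + 154 = 2770 px.
Inner content = 2770 − 2·20 = 2730 px.
2730 − 3·14 = 2688; ÷4 gives d = 672 px.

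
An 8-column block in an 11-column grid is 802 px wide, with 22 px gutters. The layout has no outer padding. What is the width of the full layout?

1111 px

8 columns + 7 gutters: 8c + 7·22 = 802.
8c = 802 − 154 = 648, so c = 81 px.
Summing: 891 + 220 = 1111 px.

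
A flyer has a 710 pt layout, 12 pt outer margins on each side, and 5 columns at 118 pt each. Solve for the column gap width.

24 pt

Content width = 710 − 2·12 = 686 pt.
5 columns take 5·118 = 590 pt; remaining 96 splits into 4 column gaps.
g = 96 / 4 = 24 pt.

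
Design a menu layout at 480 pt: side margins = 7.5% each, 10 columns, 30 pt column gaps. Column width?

13.8 pt

Margins: 7.5% × 480 = 36 pt each, so content = 480 − 72 = 408 pt.
10c + 9·30 = 408 → 10c = 138 → c = 13.8 pt.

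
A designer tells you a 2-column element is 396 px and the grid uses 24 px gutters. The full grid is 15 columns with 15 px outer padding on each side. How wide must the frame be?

3156 px

Subtracting 1 gutter of 24 leaves 372 for 2 columns, so c = 186 px.
Total width: 2·15 + 15·186 + 14·24 = 3156 px.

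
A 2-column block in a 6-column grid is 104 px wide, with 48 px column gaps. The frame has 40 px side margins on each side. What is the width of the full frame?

488 px

2c + 1·48 = 104 → 2c = 56 → c = 28 px.
Adding margins, columns and gutters: 80 + 168 + 240 = 488 px.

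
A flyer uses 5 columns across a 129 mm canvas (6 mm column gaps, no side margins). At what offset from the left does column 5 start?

108 mm

129 − 4·6 = 105; ÷5 gives c = 21 mm.
No margin, so column 5 starts at 4·(column + gutter) = 4·27 = 108 mm.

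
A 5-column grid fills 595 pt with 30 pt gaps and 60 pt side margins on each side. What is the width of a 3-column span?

Inside the margins: 595 − 120 = 475 pt.
Subtracting 4 gaps of 30 leaves 355 for 5 columns, so c = 71 pt.
3 columns plus 2 gaps: 213 + 60 = 273 pt.

273 pt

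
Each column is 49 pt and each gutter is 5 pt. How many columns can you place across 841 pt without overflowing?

15 columns: 15·49 + 14·5 = 805 pt ≤ 841.
16 columns: 859 pt > 841. So 15.

15 columns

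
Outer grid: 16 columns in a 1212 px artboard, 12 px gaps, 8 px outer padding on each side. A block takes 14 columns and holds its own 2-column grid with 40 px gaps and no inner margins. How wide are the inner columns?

502.5 px

Inside the margins: 1212 − 16 = 1196 px.
16c + 15·12 = 1196 → 16c = 1016 → c = 63.5 px.
14 columns plus 13 gaps: 889 + 156 = 1045 px.
1045 − 1·40 = 1005; ÷2 gives d = 502.5 px.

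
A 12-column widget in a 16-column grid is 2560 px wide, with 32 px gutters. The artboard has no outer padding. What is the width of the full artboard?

Subtracting 11 gutters of 32 leaves 2208 for 12 columns, so c = 184 px.
Artboard = 16·184 + 15·32 = 2944 + 480 = 3424 px.

3424 px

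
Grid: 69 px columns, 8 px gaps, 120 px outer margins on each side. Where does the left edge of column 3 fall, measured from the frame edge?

Column 3 starts at margin + 2·(column + gutter) = 120 + 2·77 = 274 px.

274 px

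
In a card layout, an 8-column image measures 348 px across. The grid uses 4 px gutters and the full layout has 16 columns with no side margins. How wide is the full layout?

700 px

Subtracting 7 gutters of 4 leaves 320 for 8 columns, so c = 40 px.
Layout = 16·40 + 15·4 = 640 + 60 = 700 px.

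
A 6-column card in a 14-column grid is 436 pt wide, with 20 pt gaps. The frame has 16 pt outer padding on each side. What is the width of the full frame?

1076 pt

6c + 5·20 = 436 → 6c = 336 → c = 56 pt.
Frame = 2·16 + 14·56 + 13·20 = 32 + 784 + 260 = 1076 pt.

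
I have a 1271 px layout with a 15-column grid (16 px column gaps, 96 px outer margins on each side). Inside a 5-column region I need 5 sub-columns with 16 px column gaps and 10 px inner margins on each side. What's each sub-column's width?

53 px

Subtract both margins: 1271 − 2·96 = 1079 px.
1079 − 14·16 = 855; ÷15 gives c = 57 px.
Span of 5: 5·57 + 4·16 = 285 + 64 = 349 px.
Inner content = 349 − 2·10 = 329 px.
329 − 4·16 = 265; ÷5 gives d = 53 px.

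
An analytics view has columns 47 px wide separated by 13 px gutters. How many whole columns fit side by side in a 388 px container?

6 columns

6 columns: 6·47 + 5·13 = 347 px ≤ 388.
7 columns: 407 px > 388. So 6.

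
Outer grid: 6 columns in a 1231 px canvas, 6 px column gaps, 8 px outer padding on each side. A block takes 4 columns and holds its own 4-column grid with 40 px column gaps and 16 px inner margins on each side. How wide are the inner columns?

164 px

Inside the margins: 1231 − 16 = 1215 px.
Subtracting 5 column gaps of 6 leaves 1185 for 6 columns, so c = 197.5 px.
Span of 4: 4·197.5 + 3·6 = 790 + 18 = 808 px.
Inner content = 808 − 2·16 = 776 px.
Subtracting 3 column gaps of 40 leaves 656 for 4 columns, so d = 164 px.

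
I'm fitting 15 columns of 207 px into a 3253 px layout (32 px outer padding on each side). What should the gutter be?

Take off 64 px of margins, leaving 3189 px.
Columns use 3105 px, leaving 84 px across 14 gutters = 6 px each.

6 px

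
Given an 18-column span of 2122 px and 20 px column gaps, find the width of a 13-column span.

Subtracting 17 column gaps of 20 leaves 1782 for 18 columns, so c = 99 px.
Span of 13: 13·99 + 12·20 = 1287 + 240 = 1527 px.

1527 px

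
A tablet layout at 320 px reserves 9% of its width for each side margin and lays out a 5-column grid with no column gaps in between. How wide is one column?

320 × (1 − 2·9%) = 320 × 82% = 262.4 px for the columns.
262.4 / 5 = 52.48 px per column.

52.48 px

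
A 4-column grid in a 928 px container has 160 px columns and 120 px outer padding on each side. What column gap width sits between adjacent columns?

16 px

Subtract both margins: 928 − 2·120 = 688 px.
Columns use 640 px, leaving 48 px across 3 column gaps = 16 px each.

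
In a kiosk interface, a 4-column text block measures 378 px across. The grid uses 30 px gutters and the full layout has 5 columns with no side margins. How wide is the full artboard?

4 columns + 3 gutters: 4c + 3·30 = 378.
4c = 378 − 90 = 288, so c = 72 px.
Total width: 5·72 + 4·30 = 480 px.

480 px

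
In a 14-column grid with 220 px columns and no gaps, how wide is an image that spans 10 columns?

2200 px

With no gaps, 10 columns span 10·220 = 2200 px.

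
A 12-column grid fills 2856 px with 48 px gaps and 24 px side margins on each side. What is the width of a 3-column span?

666 px

Inside the margins: 2856 − 48 = 2808 px.
12 columns + 11 gaps: 12c + 11·48 = 2808.
12c = 2808 − 528 = 2280, so c = 190 px.
3 columns plus 2 gaps: 570 + 96 = 666 px.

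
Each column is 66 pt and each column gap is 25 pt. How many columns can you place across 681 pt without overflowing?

7 columns

k columns need k·66 + (k−1)·25 = k·91 − 25.
k·91 − 25 ≤ 681 → k ≤ 706 / 91 ≈ 7.76, so k = 7.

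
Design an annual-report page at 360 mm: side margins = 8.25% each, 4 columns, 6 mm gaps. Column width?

Margins: 8.25% × 360 = 29.7 mm each, so content = 360 − 59.4 = 300.6 mm.
4c + 3·6 = 300.6 → 4c = 282.6 → c = 70.65 mm.

70.65 mm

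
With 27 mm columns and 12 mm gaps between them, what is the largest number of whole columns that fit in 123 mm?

3 columns: 3·27 + 2·12 = 105 mm ≤ 123.
4 columns: 144 mm > 123. So 3.

3 columns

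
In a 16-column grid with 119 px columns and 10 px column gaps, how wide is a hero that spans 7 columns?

893 px

7 columns plus 6 column gaps: 833 + 60 = 893 px.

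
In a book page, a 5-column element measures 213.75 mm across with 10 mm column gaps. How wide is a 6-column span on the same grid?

258.5 mm

5 columns + 4 column gaps: 5c + 4·10 = 213.75.
5c = 213.75 − 40 = 173.75, so c = 34.75 mm.
Span of 6: 6·34.75 + 5·10 = 208.5 + 50 = 258.5 mm.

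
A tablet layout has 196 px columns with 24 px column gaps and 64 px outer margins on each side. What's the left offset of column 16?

Column 16 starts at margin + 15·(column + gutter) = 64 + 15·220 = 3364 px.

3364 px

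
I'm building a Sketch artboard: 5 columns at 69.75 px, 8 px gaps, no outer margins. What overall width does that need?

380.75 px

Total width: 5·69.75 + 4·8 = 380.75 px.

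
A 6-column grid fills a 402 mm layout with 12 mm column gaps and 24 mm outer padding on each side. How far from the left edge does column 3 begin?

146 mm

Inside the margins: 402 − 48 = 354 mm.
6 columns + 5 column gaps: 6c + 5·12 = 354.
6c = 354 − 60 = 294, so c = 49 mm.
Before column 3: the margin + 2 columns + 2 column gaps.
Offset = 24 + 2·(49 + 12) = 24 + 122 = 146 mm.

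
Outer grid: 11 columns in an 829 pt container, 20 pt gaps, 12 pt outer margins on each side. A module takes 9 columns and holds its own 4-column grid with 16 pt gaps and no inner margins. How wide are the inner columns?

Take off 24 pt of margins, leaving 805 pt.
Subtracting 10 gaps of 20 leaves 605 for 11 columns, so c = 55 pt.
Span of 9: 9·55 + 8·20 = 495 + 160 = 655 pt.
4d + 3·16 = 655 → 4d = 607 → d = 151.75 pt.

151.75 pt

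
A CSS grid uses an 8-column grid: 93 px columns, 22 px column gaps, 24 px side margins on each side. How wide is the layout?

Layout = 2·24 + 8·93 + 7·22 = 48 + 744 + 154 = 946 px.

946 px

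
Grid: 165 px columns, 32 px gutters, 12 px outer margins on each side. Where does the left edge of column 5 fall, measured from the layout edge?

800 px

Before column 5: the margin + 4 columns + 4 gutters.
Offset = 12 + 4·(165 + 32) = 12 + 788 = 800 px.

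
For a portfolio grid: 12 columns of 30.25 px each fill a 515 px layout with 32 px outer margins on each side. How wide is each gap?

Inside the margins: 515 − 64 = 451 px.
12 columns take 12·30.25 = 363 px; remaining 88 splits into 11 gaps.
g = 88 / 11 = 8 px.

8 px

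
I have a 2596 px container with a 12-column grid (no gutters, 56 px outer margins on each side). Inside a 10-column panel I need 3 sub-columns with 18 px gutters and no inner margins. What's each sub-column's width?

678 px

Take off 112 px of margins, leaving 2484 px.
2484 / 12 = 207 px per column.
10-column span = 10·207 = 2070 px.
Subtracting 2 gutters of 18 leaves 2034 for 3 columns, so d = 678 px.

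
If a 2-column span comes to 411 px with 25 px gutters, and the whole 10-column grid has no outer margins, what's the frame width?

2 columns + 1 gutter: 2c + 1·25 = 411.
2c = 411 − 25 = 386, so c = 193 px.
Frame = 10·193 + 9·25 = 1930 + 225 = 2155 px.

2155 px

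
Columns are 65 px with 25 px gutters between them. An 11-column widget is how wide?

965 px

Span of 11: 11·65 + 10·25 = 715 + 250 = 965 px.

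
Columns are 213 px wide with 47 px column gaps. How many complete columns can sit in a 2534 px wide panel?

Each extra column adds 213 + 47 = 260 px.
(2534 + 47) / 260 = 9.93, so 9 columns fit.

9 columns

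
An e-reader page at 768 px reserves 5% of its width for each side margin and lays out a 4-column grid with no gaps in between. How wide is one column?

172.8 px

Each margin = 5% of 768 = 38.4 px; content = 768 − 2·38.4 = 691.2 px.
With no gaps, each column is 691.2/4 = 172.8 px.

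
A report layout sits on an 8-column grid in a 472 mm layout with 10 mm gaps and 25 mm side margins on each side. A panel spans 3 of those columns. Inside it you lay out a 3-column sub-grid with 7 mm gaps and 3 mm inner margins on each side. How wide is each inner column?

Outer content = 472 − 2·25 = 422 mm.
422 − 7·10 = 352; ÷8 gives c = 44 mm.
3 columns plus 2 gaps: 132 + 20 = 152 mm.
Inner content = 152 − 2·3 = 146 mm.
146 − 2·7 = 132; ÷3 gives d = 44 mm.

44 mm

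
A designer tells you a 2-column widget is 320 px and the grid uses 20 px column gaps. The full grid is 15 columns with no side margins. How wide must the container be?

2 columns + 1 column gap: 2c + 1·20 = 320.
2c = 320 − 20 = 300, so c = 150 px.
Container = 15·150 + 14·20 = 2250 + 280 = 2530 px.

2530 px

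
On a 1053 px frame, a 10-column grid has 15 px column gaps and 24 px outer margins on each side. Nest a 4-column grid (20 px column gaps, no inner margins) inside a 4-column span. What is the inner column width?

Take off 48 px of margins, leaving 1005 px.
1005 − 9·15 = 870; ÷10 gives c = 87 px.
4-column span = 4·87 + 3·15 = 393 px.
Subtracting 3 column gaps of 20 leaves 333 for 4 columns, so d = 83.25 px.

83.25 px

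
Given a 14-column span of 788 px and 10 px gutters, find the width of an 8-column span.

446 px

14 columns + 13 gutters: 14c + 13·10 = 788.
14c = 788 − 130 = 658, so c = 47 px.
Span of 8: 8·47 + 7·10 = 376 + 70 = 446 px.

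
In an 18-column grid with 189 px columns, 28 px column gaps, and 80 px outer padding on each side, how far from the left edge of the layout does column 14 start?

Column 14 starts at margin + 13·(column + gutter) = 80 + 13·217 = 2901 px.

2901 px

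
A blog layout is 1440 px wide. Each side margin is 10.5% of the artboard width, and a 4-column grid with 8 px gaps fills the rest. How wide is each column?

Each margin = 10.5% of 1440 = 151.2 px; content = 1440 − 2·151.2 = 1137.6 px.
Subtracting 3 gaps of 8 leaves 1113.6 for 4 columns, so c = 278.4 px.

278.4 px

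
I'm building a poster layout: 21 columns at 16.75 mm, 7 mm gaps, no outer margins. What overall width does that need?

Container = 21·16.75 + 20·7 = 351.75 + 140 = 491.75 mm.

491.75 mm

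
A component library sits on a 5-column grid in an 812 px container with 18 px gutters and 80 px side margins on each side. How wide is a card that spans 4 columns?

518 px

Inside the margins: 812 − 160 = 652 px.
652 − 4·18 = 580; ÷5 gives c = 116 px.
4 columns plus 3 gutters: 464 + 54 = 518 px.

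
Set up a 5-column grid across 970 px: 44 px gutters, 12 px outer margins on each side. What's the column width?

Subtract both margins: 970 − 2·12 = 946 px.
5c + 4·44 = 946 → 5c = 770 → c = 154 px.

154 px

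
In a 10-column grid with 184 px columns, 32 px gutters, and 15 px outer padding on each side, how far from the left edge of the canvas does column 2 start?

231 px

Before column 2: the margin + 1 column + 1 gutter.
Offset = 15 + 1·(184 + 32) = 15 + 216 = 231 px.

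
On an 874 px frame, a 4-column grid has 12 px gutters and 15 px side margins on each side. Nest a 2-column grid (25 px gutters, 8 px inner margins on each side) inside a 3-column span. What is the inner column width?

Outer content = 874 − 2·15 = 844 px.
844 − 3·12 = 808; ÷4 gives c = 202 px.
3-column span = 3·202 + 2·12 = 630 px.
Inner content = 630 − 2·8 = 614 px.
2d + 1·25 = 614 → 2d = 589 → d = 294.5 px.

294.5 px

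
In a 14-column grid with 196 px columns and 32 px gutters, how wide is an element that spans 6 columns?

1336 px

6-column span = 6·196 + 5·32 = 1336 px.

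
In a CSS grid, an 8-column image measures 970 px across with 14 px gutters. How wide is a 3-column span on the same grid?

970 − 7·14 = 872; ÷8 gives c = 109 px.
3-column span = 3·109 + 2·14 = 355 px.

355 px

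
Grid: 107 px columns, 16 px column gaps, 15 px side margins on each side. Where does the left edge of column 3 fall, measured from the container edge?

Before column 3: the margin + 2 columns + 2 column gaps.
Offset = 15 + 2·(107 + 16) = 15 + 246 = 261 px.

261 px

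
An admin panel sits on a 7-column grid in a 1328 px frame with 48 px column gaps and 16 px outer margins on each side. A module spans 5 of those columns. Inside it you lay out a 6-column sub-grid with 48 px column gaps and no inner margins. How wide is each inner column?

Outer content = 1328 − 2·16 = 1296 px.
1296 − 6·48 = 1008; ÷7 gives c = 144 px.
5 columns plus 4 column gaps: 720 + 192 = 912 px.
6d + 5·48 = 912 → 6d = 672 → d = 112 px.

112 px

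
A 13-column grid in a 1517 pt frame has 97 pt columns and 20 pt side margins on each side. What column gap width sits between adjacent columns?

Subtract both margins: 1517 − 2·20 = 1477 pt.
Columns use 1261 pt, leaving 216 pt across 12 column gaps = 18 pt each.

18 pt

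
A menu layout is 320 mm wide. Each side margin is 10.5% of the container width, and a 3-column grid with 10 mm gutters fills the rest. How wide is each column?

77.6 mm

Margins: 10.5% × 320 = 33.6 mm each, so content = 320 − 67.2 = 252.8 mm.
3 columns + 2 gutters: 3c + 2·10 = 252.8.
3c = 252.8 − 20 = 232.8, so c = 77.6 mm.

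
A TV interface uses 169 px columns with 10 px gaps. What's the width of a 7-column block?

Span of 7: 7·169 + 6·10 = 1183 + 60 = 1243 px.

1243 px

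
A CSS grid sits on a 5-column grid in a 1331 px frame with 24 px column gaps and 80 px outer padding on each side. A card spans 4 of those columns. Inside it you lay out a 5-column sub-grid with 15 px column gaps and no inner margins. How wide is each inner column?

174.4 px

Inside the margins: 1331 − 160 = 1171 px.
1171 − 4·24 = 1075; ÷5 gives c = 215 px.
Span of 4: 4·215 + 3·24 = 860 + 72 = 932 px.
5 columns + 4 column gaps: 5d + 4·15 = 932.
5d = 932 − 60 = 872, so d = 174.4 px.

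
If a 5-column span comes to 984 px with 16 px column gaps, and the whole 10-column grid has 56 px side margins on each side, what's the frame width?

5 columns + 4 column gaps: 5c + 4·16 = 984.
5c = 984 − 64 = 920, so c = 184 px.
Frame = 2·56 + 10·184 + 9·16 = 112 + 1840 + 144 = 2096 px.

2096 px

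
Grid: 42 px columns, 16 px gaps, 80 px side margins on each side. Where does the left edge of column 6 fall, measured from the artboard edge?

370 px

Each column+gutter stride is 58 px; 5 of them past the 80 px margin is 80 + 290 = 370 px.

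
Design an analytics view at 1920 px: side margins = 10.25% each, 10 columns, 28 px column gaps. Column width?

127.44 px

Margins: 10.25% × 1920 = 196.8 px each, so content = 1920 − 393.6 = 1526.4 px.
1526.4 − 9·28 = 1274.4; ÷10 gives c = 127.44 px.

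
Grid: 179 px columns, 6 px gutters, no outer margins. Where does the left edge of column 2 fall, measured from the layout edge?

Before column 2: 1 column + 1 gutter.
Offset = 1·(179 + 6) = 1·185 = 185 px.

185 px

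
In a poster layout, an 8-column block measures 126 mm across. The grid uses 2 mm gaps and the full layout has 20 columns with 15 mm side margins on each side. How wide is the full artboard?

8 columns + 7 gaps: 8c + 7·2 = 126.
8c = 126 − 14 = 112, so c = 14 mm.
Adding margins, columns and gutters: 30 + 280 + 38 = 348 mm.

348 mm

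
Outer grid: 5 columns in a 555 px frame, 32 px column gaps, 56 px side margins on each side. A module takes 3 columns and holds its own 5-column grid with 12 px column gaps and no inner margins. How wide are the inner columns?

41 px

Inside the margins: 555 − 112 = 443 px.
5c + 4·32 = 443 → 5c = 315 → c = 63 px.
3-column span = 3·63 + 2·32 = 253 px.
253 − 4·12 = 205; ÷5 gives d = 41 px.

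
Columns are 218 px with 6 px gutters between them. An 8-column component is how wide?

1786 px

8 columns plus 7 gutters: 1744 + 42 = 1786 px.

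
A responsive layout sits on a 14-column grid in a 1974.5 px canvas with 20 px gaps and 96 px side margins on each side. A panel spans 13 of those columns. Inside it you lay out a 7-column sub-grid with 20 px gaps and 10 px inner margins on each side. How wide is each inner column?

Take off 192 px of margins, leaving 1782.5 px.
1782.5 − 13·20 = 1522.5; ÷14 gives c = 108.75 px.
13-column span = 13·108.75 + 12·20 = 1653.75 px.
Inner content = 1653.75 − 2·10 = 1633.75 px.
1633.75 − 6·20 = 1513.75; ÷7 gives d = 216.25 px.

216.25 px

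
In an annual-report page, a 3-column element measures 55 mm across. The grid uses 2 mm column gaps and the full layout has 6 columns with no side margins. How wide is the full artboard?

112 mm

3 columns + 2 column gaps: 3c + 2·2 = 55.
3c = 55 − 4 = 51, so c = 17 mm.
Total width: 6·17 + 5·2 = 112 mm.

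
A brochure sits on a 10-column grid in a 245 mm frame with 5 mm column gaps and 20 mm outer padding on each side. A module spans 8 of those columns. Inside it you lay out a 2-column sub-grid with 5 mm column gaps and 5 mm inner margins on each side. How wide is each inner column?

Outer content = 245 − 2·20 = 205 mm.
Subtracting 9 column gaps of 5 leaves 160 for 10 columns, so c = 16 mm.
8 columns plus 7 column gaps: 128 + 35 = 163 mm.
Inner content = 163 − 2·5 = 153 mm.
2d + 1·5 = 153 → 2d = 148 → d = 74 mm.

74 mm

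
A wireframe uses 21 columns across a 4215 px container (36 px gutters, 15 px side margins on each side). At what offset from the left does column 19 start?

Content = 4215 − 2·15 = 4185 px.
Subtracting 20 gutters of 36 leaves 3465 for 21 columns, so c = 165 px.
Before column 19: the margin + 18 columns + 18 gutters.
Offset = 15 + 18·(165 + 36) = 15 + 3618 = 3633 px.

3633 px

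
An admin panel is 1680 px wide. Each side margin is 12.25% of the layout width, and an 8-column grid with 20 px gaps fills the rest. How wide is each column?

1680 × (1 − 2·12.25%) = 1680 × 75.5% = 1268.4 px for the columns.
8 columns + 7 gaps: 8c + 7·20 = 1268.4.
8c = 1268.4 − 140 = 1128.4, so c = 141.05 px.

141.05 px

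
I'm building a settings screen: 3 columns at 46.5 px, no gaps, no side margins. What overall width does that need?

Total width: 3·46.5 = 139.5 px.

139.5 px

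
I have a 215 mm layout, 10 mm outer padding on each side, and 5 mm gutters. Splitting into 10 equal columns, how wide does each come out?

15 mm

Inside the margins: 215 − 20 = 195 mm.
Subtracting 9 gutters of 5 leaves 150 for 10 columns, so c = 15 mm.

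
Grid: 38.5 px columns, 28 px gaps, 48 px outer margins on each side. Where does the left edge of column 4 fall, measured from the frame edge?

Column 4 starts at margin + 3·(column + gutter) = 48 + 3·66.5 = 247.5 px.

247.5 px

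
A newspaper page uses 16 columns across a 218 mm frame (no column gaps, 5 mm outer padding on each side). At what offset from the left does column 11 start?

135 mm

Content = 218 − 2·5 = 208 mm.
208 / 16 = 13 mm per column.
Column 11 starts at margin + 10·(column + gutter) = 5 + 10·13 = 135 mm.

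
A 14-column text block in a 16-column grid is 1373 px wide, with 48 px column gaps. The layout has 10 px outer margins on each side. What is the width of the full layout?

1596 px

14 columns + 13 column gaps: 14c + 13·48 = 1373.
14c = 1373 − 624 = 749, so c = 53.5 px.
Layout = 2·10 + 16·53.5 + 15·48 = 20 + 856 + 720 = 1596 px.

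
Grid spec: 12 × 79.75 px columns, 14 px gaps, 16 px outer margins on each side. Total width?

1143 px

Frame = 2·16 + 12·79.75 + 11·14 = 32 + 957 + 154 = 1143 px.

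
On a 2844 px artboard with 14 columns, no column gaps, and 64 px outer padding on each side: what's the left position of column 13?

2392 px

Take off 128 px of margins, leaving 2716 px.
2716 / 14 = 194 px per column.
Before column 13: the margin + 12 columns + 12 column gaps.
Offset = 64 + 12·(194 + 0) = 64 + 2328 = 2392 px.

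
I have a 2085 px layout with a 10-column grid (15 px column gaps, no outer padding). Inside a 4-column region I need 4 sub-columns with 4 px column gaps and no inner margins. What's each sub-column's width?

203.25 px

10 columns + 9 column gaps: 10c + 9·15 = 2085.
10c = 2085 − 135 = 1950, so c = 195 px.
Span of 4: 4·195 + 3·15 = 780 + 45 = 825 px.
Subtracting 3 column gaps of 4 leaves 813 for 4 columns, so d = 203.25 px.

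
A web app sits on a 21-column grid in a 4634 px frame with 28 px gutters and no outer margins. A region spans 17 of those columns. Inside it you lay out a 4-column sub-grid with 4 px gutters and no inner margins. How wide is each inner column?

Subtracting 20 gutters of 28 leaves 4074 for 21 columns, so c = 194 px.
Span of 17: 17·194 + 16·28 = 3298 + 448 = 3746 px.
Subtracting 3 gutters of 4 leaves 3734 for 4 columns, so d = 933.5 px.

933.5 px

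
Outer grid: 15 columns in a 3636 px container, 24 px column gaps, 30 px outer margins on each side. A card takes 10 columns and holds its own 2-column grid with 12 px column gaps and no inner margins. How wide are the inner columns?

1182 px

Inside the margins: 3636 − 60 = 3576 px.
15c + 14·24 = 3576 → 15c = 3240 → c = 216 px.
10-column span = 10·216 + 9·24 = 2376 px.
2 columns + 1 column gap: 2d + 1·12 = 2376.
2d = 2376 − 12 = 2364, so d = 1182 px.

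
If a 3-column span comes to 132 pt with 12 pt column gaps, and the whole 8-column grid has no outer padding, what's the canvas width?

Subtracting 2 column gaps of 12 leaves 108 for 3 columns, so c = 36 pt.
Summing: 288 + 84 = 372 pt.

372 pt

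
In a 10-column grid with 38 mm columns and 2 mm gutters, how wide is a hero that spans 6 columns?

238 mm

6-column span = 6·38 + 5·2 = 238 mm.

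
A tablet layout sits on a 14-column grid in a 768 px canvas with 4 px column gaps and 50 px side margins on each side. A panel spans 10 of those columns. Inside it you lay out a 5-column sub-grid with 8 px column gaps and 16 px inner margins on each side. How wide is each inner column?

82.4 px

Inside the margins: 768 − 100 = 668 px.
14c + 13·4 = 668 → 14c = 616 → c = 44 px.
10 columns plus 9 column gaps: 440 + 36 = 476 px.
Inner content = 476 − 2·16 = 444 px.
Subtracting 4 column gaps of 8 leaves 412 for 5 columns, so d = 82.4 px.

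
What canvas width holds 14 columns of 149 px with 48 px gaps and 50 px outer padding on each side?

2810 px

Canvas = 2·50 + 14·149 + 13·48 = 100 + 2086 + 624 = 2810 px.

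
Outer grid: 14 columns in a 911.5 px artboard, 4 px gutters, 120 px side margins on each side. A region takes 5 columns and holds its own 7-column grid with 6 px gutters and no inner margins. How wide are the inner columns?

Inside the margins: 911.5 − 240 = 671.5 px.
671.5 − 13·4 = 619.5; ÷14 gives c = 44.25 px.
Span of 5: 5·44.25 + 4·4 = 221.25 + 16 = 237.25 px.
7d + 6·6 = 237.25 → 7d = 201.25 → d = 28.75 px.

28.75 px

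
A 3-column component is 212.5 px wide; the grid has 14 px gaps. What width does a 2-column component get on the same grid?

Subtracting 2 gaps of 14 leaves 184.5 for 3 columns, so c = 61.5 px.
Span of 2: 2·61.5 + 1·14 = 123 + 14 = 137 px.

137 px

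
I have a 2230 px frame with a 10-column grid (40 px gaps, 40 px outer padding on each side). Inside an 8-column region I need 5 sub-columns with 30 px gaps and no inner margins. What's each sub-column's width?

Outer content = 2230 − 2·40 = 2150 px.
10c + 9·40 = 2150 → 10c = 1790 → c = 179 px.
Span of 8: 8·179 + 7·40 = 1432 + 280 = 1712 px.
1712 − 4·30 = 1592; ÷5 gives d = 318.4 px.

318.4 px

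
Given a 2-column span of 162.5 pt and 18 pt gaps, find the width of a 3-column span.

162.5 − 1·18 = 144.5; ÷2 gives c = 72.25 pt.
3-column span = 3·72.25 + 2·18 = 252.75 pt.

252.75 pt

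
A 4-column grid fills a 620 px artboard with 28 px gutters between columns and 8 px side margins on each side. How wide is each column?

Take off 16 px of margins, leaving 604 px.
4 columns + 3 gutters: 4c + 3·28 = 604.
4c = 604 − 84 = 520, so c = 130 px.

130 px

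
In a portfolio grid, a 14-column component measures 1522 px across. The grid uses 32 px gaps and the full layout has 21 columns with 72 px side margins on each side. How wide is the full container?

Subtracting 13 gaps of 32 leaves 1106 for 14 columns, so c = 79 px.
Container = 2·72 + 21·79 + 20·32 = 144 + 1659 + 640 = 2443 px.

2443 px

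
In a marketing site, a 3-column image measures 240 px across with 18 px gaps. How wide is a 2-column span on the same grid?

154 px

3 columns + 2 gaps: 3c + 2·18 = 240.
3c = 240 − 36 = 204, so c = 68 px.
2 columns plus 1 gap: 136 + 18 = 154 px.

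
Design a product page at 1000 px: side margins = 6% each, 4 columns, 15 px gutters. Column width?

Margins: 6% × 1000 = 60 px each, so content = 1000 − 120 = 880 px.
4c + 3·15 = 880 → 4c = 835 → c = 208.75 px.

208.75 px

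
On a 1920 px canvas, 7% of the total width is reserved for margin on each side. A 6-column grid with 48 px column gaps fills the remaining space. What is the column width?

235.2 px

1920 × (1 − 2·7%) = 1920 × 86% = 1651.2 px for the columns.
6c + 5·48 = 1651.2 → 6c = 1411.2 → c = 235.2 px.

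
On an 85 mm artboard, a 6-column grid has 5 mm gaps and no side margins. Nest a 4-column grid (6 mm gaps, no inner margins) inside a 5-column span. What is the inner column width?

6c + 5·5 = 85 → 6c = 60 → c = 10 mm.
5-column span = 5·10 + 4·5 = 70 mm.
70 − 3·6 = 52; ÷4 gives d = 13 mm.

13 mm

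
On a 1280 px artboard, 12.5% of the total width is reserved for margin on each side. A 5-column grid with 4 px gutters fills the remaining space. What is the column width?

1280 × (1 − 2·12.5%) = 1280 × 75% = 960 px for the columns.
960 − 4·4 = 944; ÷5 gives c = 188.8 px.

188.8 px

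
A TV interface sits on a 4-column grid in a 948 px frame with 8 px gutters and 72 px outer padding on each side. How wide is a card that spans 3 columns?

601 px

Inside the margins: 948 − 144 = 804 px.
4c + 3·8 = 804 → 4c = 780 → c = 195 px.
3 columns plus 2 gutters: 585 + 16 = 601 px.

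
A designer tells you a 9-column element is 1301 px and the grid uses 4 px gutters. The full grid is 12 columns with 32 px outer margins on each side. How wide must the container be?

1800 px

9c + 8·4 = 1301 → 9c = 1269 → c = 141 px.
Adding margins, columns and gutters: 64 + 1692 + 44 = 1800 px.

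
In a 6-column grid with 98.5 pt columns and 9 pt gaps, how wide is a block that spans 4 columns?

421 pt

4 columns plus 3 gaps: 394 + 27 = 421 pt.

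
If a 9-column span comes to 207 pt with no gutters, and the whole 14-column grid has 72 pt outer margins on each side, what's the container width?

9c = 207 → c = 23 pt.
Summing: 144 + 322 = 466 pt.

466 pt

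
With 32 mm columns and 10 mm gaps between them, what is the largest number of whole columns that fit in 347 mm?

8 columns

Each extra column adds 32 + 10 = 42 mm.
(347 + 10) / 42 = 8.50, so 8 columns fit.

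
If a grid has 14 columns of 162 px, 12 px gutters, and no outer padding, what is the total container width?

2424 px

Summing: 2268 + 156 = 2424 px.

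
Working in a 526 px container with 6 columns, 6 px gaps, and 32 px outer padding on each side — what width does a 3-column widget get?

Subtract both margins: 526 − 2·32 = 462 px.
6 columns + 5 gaps: 6c + 5·6 = 462.
6c = 462 − 30 = 432, so c = 72 px.
Span of 3: 3·72 + 2·6 = 216 + 12 = 228 px.

228 px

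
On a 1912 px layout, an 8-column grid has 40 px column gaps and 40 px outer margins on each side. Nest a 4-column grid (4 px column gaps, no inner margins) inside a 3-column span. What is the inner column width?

Inside the margins: 1912 − 80 = 1832 px.
1832 − 7·40 = 1552; ÷8 gives c = 194 px.
Span of 3: 3·194 + 2·40 = 582 + 80 = 662 px.
662 − 3·4 = 650; ÷4 gives d = 162.5 px.

162.5 px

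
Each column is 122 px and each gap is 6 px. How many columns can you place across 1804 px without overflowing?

14 columns: 14·122 + 13·6 = 1786 px ≤ 1804.
15 columns: 1914 px > 1804. So 14.

14 columns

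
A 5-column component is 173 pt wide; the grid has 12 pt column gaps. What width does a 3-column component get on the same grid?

99 pt

173 − 4·12 = 125; ÷5 gives c = 25 pt.
3 columns plus 2 column gaps: 75 + 24 = 99 pt.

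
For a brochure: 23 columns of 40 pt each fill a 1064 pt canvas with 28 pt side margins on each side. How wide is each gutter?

Take off 56 pt of margins, leaving 1008 pt.
23 columns take 23·40 = 920 pt; remaining 88 splits into 22 gutters.
g = 88 / 22 = 4 pt.

4 pt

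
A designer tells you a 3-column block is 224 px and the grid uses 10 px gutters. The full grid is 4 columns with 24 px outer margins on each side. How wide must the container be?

3 columns + 2 gutters: 3c + 2·10 = 224.
3c = 224 − 20 = 204, so c = 68 px.
Container = 2·24 + 4·68 + 3·10 = 48 + 272 + 30 = 350 px.

350 px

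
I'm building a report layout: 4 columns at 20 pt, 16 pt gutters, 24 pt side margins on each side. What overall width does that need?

176 pt

Artboard = 2·24 + 4·20 + 3·16 = 48 + 80 + 48 = 176 pt.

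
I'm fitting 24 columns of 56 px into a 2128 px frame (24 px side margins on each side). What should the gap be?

32 px

Inside the margins: 2128 − 48 = 2080 px.
Columns use 1344 px, leaving 736 px across 23 gaps = 32 px each.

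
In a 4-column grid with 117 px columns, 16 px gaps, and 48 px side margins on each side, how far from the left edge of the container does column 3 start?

Each column+gutter stride is 133 px; 2 of them past the 48 px margin is 48 + 266 = 314 px.

314 px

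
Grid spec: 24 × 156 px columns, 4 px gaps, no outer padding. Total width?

Summing: 3744 + 92 = 3836 px.

3836 px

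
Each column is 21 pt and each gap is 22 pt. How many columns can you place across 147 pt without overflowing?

3 columns

Each extra column adds 21 + 22 = 43 pt.
(147 + 22) / 43 = 3.93, so 3 columns fit.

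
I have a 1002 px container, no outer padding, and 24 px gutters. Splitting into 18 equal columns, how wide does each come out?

1002 − 17·24 = 594; ÷18 gives c = 33 px.

33 px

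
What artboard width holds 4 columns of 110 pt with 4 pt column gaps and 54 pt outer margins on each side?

560 pt

Artboard = 2·54 + 4·110 + 3·4 = 108 + 440 + 12 = 560 pt.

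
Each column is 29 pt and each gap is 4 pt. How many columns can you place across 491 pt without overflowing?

Each extra column adds 29 + 4 = 33 pt.
(491 + 4) / 33 = 15.00, so 15 columns fit.

15 columns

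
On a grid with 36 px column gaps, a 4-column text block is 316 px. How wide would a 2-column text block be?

140 px

4 columns + 3 column gaps: 4c + 3·36 = 316.
4c = 316 − 108 = 208, so c = 52 px.
2 columns plus 1 column gap: 104 + 36 = 140 px.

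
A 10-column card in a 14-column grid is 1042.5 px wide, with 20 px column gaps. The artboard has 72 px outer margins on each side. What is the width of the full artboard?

1611.5 px

10c + 9·20 = 1042.5 → 10c = 862.5 → c = 86.25 px.
Adding margins, columns and gutters: 144 + 1207.5 + 260 = 1611.5 px.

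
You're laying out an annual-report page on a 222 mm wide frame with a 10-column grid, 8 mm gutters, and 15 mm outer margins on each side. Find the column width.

12 mm

Take off 30 mm of margins, leaving 192 mm.
Subtracting 9 gutters of 8 leaves 120 for 10 columns, so c = 12 mm.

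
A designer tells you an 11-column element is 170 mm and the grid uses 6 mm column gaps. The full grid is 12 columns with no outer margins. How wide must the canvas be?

186 mm

11 columns + 10 column gaps: 11c + 10·6 = 170.
11c = 170 − 60 = 110, so c = 10 mm.
Summing: 120 + 66 = 186 mm.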